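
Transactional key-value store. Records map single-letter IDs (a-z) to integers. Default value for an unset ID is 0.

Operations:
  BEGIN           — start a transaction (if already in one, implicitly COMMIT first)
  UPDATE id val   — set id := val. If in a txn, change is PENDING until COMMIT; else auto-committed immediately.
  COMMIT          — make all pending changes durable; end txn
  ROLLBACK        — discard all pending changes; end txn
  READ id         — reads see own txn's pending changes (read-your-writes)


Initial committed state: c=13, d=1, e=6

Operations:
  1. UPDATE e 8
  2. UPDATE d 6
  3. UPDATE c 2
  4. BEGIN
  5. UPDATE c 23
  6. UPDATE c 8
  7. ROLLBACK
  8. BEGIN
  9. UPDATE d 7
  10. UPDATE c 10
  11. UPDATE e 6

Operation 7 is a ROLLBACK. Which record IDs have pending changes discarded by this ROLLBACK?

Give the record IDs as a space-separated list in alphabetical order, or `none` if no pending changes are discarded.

Answer: c

Derivation:
Initial committed: {c=13, d=1, e=6}
Op 1: UPDATE e=8 (auto-commit; committed e=8)
Op 2: UPDATE d=6 (auto-commit; committed d=6)
Op 3: UPDATE c=2 (auto-commit; committed c=2)
Op 4: BEGIN: in_txn=True, pending={}
Op 5: UPDATE c=23 (pending; pending now {c=23})
Op 6: UPDATE c=8 (pending; pending now {c=8})
Op 7: ROLLBACK: discarded pending ['c']; in_txn=False
Op 8: BEGIN: in_txn=True, pending={}
Op 9: UPDATE d=7 (pending; pending now {d=7})
Op 10: UPDATE c=10 (pending; pending now {c=10, d=7})
Op 11: UPDATE e=6 (pending; pending now {c=10, d=7, e=6})
ROLLBACK at op 7 discards: ['c']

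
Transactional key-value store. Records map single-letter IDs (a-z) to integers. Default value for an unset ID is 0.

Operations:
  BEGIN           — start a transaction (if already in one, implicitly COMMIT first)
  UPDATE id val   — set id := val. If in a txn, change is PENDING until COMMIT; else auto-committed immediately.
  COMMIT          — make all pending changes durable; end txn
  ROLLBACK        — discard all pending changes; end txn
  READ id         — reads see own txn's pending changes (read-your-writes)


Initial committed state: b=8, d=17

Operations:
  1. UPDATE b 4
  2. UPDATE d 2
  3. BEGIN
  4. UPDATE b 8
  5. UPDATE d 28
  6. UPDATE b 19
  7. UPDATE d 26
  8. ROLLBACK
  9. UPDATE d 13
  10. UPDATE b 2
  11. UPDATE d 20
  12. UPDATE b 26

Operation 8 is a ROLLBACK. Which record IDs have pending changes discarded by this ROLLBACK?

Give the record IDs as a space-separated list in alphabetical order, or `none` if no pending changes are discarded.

Answer: b d

Derivation:
Initial committed: {b=8, d=17}
Op 1: UPDATE b=4 (auto-commit; committed b=4)
Op 2: UPDATE d=2 (auto-commit; committed d=2)
Op 3: BEGIN: in_txn=True, pending={}
Op 4: UPDATE b=8 (pending; pending now {b=8})
Op 5: UPDATE d=28 (pending; pending now {b=8, d=28})
Op 6: UPDATE b=19 (pending; pending now {b=19, d=28})
Op 7: UPDATE d=26 (pending; pending now {b=19, d=26})
Op 8: ROLLBACK: discarded pending ['b', 'd']; in_txn=False
Op 9: UPDATE d=13 (auto-commit; committed d=13)
Op 10: UPDATE b=2 (auto-commit; committed b=2)
Op 11: UPDATE d=20 (auto-commit; committed d=20)
Op 12: UPDATE b=26 (auto-commit; committed b=26)
ROLLBACK at op 8 discards: ['b', 'd']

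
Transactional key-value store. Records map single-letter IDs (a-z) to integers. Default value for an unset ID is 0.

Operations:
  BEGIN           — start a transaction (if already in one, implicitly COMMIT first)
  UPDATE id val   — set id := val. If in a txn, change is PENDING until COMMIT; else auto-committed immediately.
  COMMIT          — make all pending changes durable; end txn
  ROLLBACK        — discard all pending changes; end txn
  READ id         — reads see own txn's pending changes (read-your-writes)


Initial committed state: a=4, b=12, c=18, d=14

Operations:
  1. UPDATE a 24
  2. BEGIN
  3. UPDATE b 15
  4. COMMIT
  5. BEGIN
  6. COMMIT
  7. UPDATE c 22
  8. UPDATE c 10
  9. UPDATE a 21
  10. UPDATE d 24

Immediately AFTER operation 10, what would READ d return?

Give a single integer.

Initial committed: {a=4, b=12, c=18, d=14}
Op 1: UPDATE a=24 (auto-commit; committed a=24)
Op 2: BEGIN: in_txn=True, pending={}
Op 3: UPDATE b=15 (pending; pending now {b=15})
Op 4: COMMIT: merged ['b'] into committed; committed now {a=24, b=15, c=18, d=14}
Op 5: BEGIN: in_txn=True, pending={}
Op 6: COMMIT: merged [] into committed; committed now {a=24, b=15, c=18, d=14}
Op 7: UPDATE c=22 (auto-commit; committed c=22)
Op 8: UPDATE c=10 (auto-commit; committed c=10)
Op 9: UPDATE a=21 (auto-commit; committed a=21)
Op 10: UPDATE d=24 (auto-commit; committed d=24)
After op 10: visible(d) = 24 (pending={}, committed={a=21, b=15, c=10, d=24})

Answer: 24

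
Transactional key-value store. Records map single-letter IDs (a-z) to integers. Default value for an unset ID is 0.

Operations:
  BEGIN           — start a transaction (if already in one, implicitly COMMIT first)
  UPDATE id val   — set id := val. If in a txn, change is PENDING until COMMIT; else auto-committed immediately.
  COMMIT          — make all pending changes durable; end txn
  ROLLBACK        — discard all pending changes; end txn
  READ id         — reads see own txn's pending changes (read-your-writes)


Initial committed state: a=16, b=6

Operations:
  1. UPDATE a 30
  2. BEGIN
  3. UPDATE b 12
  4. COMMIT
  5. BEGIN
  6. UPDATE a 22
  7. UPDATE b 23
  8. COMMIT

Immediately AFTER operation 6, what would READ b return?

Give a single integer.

Initial committed: {a=16, b=6}
Op 1: UPDATE a=30 (auto-commit; committed a=30)
Op 2: BEGIN: in_txn=True, pending={}
Op 3: UPDATE b=12 (pending; pending now {b=12})
Op 4: COMMIT: merged ['b'] into committed; committed now {a=30, b=12}
Op 5: BEGIN: in_txn=True, pending={}
Op 6: UPDATE a=22 (pending; pending now {a=22})
After op 6: visible(b) = 12 (pending={a=22}, committed={a=30, b=12})

Answer: 12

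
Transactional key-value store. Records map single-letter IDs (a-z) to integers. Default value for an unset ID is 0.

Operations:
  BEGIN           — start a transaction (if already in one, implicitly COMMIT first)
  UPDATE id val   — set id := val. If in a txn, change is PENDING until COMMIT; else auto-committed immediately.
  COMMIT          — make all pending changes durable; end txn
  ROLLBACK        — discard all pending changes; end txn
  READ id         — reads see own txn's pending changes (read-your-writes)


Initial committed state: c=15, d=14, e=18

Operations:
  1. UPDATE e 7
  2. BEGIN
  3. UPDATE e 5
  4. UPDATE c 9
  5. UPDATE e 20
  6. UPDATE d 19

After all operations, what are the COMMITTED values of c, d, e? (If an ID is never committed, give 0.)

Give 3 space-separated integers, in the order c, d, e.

Initial committed: {c=15, d=14, e=18}
Op 1: UPDATE e=7 (auto-commit; committed e=7)
Op 2: BEGIN: in_txn=True, pending={}
Op 3: UPDATE e=5 (pending; pending now {e=5})
Op 4: UPDATE c=9 (pending; pending now {c=9, e=5})
Op 5: UPDATE e=20 (pending; pending now {c=9, e=20})
Op 6: UPDATE d=19 (pending; pending now {c=9, d=19, e=20})
Final committed: {c=15, d=14, e=7}

Answer: 15 14 7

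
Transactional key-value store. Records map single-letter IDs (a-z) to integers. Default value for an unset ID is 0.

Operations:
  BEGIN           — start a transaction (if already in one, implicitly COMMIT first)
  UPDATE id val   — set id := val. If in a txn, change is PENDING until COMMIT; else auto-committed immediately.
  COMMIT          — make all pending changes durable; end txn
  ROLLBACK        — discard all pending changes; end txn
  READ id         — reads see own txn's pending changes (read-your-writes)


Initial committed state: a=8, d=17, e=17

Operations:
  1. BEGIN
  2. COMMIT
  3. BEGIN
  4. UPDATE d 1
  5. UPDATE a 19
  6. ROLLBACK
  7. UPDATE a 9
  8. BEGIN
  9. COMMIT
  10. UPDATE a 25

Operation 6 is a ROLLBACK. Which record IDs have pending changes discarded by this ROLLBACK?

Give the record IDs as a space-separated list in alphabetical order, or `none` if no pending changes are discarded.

Initial committed: {a=8, d=17, e=17}
Op 1: BEGIN: in_txn=True, pending={}
Op 2: COMMIT: merged [] into committed; committed now {a=8, d=17, e=17}
Op 3: BEGIN: in_txn=True, pending={}
Op 4: UPDATE d=1 (pending; pending now {d=1})
Op 5: UPDATE a=19 (pending; pending now {a=19, d=1})
Op 6: ROLLBACK: discarded pending ['a', 'd']; in_txn=False
Op 7: UPDATE a=9 (auto-commit; committed a=9)
Op 8: BEGIN: in_txn=True, pending={}
Op 9: COMMIT: merged [] into committed; committed now {a=9, d=17, e=17}
Op 10: UPDATE a=25 (auto-commit; committed a=25)
ROLLBACK at op 6 discards: ['a', 'd']

Answer: a d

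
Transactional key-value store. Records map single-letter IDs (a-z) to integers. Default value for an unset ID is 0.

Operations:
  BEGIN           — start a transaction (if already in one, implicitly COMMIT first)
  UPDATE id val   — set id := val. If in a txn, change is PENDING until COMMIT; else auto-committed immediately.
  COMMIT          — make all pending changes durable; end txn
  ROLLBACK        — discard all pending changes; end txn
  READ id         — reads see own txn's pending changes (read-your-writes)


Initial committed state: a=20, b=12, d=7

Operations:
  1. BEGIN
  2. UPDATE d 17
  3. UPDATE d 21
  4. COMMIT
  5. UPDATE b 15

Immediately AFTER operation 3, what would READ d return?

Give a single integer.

Initial committed: {a=20, b=12, d=7}
Op 1: BEGIN: in_txn=True, pending={}
Op 2: UPDATE d=17 (pending; pending now {d=17})
Op 3: UPDATE d=21 (pending; pending now {d=21})
After op 3: visible(d) = 21 (pending={d=21}, committed={a=20, b=12, d=7})

Answer: 21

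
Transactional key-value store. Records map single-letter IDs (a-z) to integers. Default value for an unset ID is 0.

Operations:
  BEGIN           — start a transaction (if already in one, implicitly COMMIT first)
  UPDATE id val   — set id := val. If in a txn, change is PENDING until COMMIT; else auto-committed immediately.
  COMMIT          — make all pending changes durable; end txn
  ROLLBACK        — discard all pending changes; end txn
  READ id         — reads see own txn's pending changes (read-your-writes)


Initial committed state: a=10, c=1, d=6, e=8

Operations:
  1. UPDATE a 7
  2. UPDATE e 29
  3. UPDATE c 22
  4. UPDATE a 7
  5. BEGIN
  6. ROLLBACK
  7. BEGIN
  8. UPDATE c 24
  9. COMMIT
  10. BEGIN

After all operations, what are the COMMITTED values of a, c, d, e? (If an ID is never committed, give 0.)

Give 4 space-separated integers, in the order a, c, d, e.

Initial committed: {a=10, c=1, d=6, e=8}
Op 1: UPDATE a=7 (auto-commit; committed a=7)
Op 2: UPDATE e=29 (auto-commit; committed e=29)
Op 3: UPDATE c=22 (auto-commit; committed c=22)
Op 4: UPDATE a=7 (auto-commit; committed a=7)
Op 5: BEGIN: in_txn=True, pending={}
Op 6: ROLLBACK: discarded pending []; in_txn=False
Op 7: BEGIN: in_txn=True, pending={}
Op 8: UPDATE c=24 (pending; pending now {c=24})
Op 9: COMMIT: merged ['c'] into committed; committed now {a=7, c=24, d=6, e=29}
Op 10: BEGIN: in_txn=True, pending={}
Final committed: {a=7, c=24, d=6, e=29}

Answer: 7 24 6 29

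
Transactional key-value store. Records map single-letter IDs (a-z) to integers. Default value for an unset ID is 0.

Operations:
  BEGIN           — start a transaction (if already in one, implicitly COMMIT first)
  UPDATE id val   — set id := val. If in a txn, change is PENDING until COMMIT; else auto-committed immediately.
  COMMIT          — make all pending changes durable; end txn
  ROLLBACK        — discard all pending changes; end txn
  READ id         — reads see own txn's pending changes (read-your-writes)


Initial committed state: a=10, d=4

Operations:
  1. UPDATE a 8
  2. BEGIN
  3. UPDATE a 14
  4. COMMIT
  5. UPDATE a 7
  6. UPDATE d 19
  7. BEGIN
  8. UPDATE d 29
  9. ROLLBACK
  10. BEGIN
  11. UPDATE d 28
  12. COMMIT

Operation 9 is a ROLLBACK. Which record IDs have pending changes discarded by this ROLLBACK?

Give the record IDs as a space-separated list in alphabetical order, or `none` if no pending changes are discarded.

Initial committed: {a=10, d=4}
Op 1: UPDATE a=8 (auto-commit; committed a=8)
Op 2: BEGIN: in_txn=True, pending={}
Op 3: UPDATE a=14 (pending; pending now {a=14})
Op 4: COMMIT: merged ['a'] into committed; committed now {a=14, d=4}
Op 5: UPDATE a=7 (auto-commit; committed a=7)
Op 6: UPDATE d=19 (auto-commit; committed d=19)
Op 7: BEGIN: in_txn=True, pending={}
Op 8: UPDATE d=29 (pending; pending now {d=29})
Op 9: ROLLBACK: discarded pending ['d']; in_txn=False
Op 10: BEGIN: in_txn=True, pending={}
Op 11: UPDATE d=28 (pending; pending now {d=28})
Op 12: COMMIT: merged ['d'] into committed; committed now {a=7, d=28}
ROLLBACK at op 9 discards: ['d']

Answer: d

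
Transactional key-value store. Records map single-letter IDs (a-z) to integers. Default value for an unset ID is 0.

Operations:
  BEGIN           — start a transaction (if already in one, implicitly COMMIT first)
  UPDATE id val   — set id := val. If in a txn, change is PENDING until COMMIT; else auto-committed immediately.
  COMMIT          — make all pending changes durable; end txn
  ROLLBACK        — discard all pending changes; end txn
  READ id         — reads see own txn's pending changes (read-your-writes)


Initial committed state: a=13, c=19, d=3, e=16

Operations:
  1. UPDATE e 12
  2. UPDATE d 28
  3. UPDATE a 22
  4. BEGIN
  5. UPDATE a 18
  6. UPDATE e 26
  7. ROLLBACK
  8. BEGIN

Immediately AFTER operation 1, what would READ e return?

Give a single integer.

Initial committed: {a=13, c=19, d=3, e=16}
Op 1: UPDATE e=12 (auto-commit; committed e=12)
After op 1: visible(e) = 12 (pending={}, committed={a=13, c=19, d=3, e=12})

Answer: 12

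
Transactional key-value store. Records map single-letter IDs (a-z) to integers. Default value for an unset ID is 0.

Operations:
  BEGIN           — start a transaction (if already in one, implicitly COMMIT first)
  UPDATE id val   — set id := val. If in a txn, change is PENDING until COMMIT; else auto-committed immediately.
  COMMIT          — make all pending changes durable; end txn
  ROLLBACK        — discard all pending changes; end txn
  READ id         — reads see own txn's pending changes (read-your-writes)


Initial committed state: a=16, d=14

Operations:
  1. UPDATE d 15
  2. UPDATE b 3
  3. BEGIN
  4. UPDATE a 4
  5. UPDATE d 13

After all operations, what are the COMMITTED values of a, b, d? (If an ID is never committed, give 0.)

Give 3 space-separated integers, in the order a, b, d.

Answer: 16 3 15

Derivation:
Initial committed: {a=16, d=14}
Op 1: UPDATE d=15 (auto-commit; committed d=15)
Op 2: UPDATE b=3 (auto-commit; committed b=3)
Op 3: BEGIN: in_txn=True, pending={}
Op 4: UPDATE a=4 (pending; pending now {a=4})
Op 5: UPDATE d=13 (pending; pending now {a=4, d=13})
Final committed: {a=16, b=3, d=15}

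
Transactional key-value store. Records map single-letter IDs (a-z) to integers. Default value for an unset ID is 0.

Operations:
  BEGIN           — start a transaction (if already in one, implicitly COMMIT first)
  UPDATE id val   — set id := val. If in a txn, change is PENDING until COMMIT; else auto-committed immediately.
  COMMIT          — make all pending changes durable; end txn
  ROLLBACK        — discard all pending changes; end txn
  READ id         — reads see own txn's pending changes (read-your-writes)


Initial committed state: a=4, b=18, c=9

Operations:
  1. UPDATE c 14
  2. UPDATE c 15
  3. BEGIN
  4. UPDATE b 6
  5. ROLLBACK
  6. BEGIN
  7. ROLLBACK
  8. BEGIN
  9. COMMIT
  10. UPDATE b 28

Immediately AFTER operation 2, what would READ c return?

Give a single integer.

Answer: 15

Derivation:
Initial committed: {a=4, b=18, c=9}
Op 1: UPDATE c=14 (auto-commit; committed c=14)
Op 2: UPDATE c=15 (auto-commit; committed c=15)
After op 2: visible(c) = 15 (pending={}, committed={a=4, b=18, c=15})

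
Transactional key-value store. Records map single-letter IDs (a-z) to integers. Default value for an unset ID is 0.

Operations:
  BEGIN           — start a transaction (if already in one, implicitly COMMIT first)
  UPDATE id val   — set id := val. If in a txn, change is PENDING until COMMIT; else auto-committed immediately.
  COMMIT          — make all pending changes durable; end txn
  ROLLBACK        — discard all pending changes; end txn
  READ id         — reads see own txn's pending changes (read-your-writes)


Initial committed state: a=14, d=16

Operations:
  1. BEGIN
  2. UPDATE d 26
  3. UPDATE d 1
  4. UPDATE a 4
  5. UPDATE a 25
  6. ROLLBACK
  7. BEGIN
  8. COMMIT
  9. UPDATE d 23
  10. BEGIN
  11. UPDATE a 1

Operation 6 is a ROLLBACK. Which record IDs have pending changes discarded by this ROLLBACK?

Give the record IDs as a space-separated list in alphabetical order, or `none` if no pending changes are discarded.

Initial committed: {a=14, d=16}
Op 1: BEGIN: in_txn=True, pending={}
Op 2: UPDATE d=26 (pending; pending now {d=26})
Op 3: UPDATE d=1 (pending; pending now {d=1})
Op 4: UPDATE a=4 (pending; pending now {a=4, d=1})
Op 5: UPDATE a=25 (pending; pending now {a=25, d=1})
Op 6: ROLLBACK: discarded pending ['a', 'd']; in_txn=False
Op 7: BEGIN: in_txn=True, pending={}
Op 8: COMMIT: merged [] into committed; committed now {a=14, d=16}
Op 9: UPDATE d=23 (auto-commit; committed d=23)
Op 10: BEGIN: in_txn=True, pending={}
Op 11: UPDATE a=1 (pending; pending now {a=1})
ROLLBACK at op 6 discards: ['a', 'd']

Answer: a d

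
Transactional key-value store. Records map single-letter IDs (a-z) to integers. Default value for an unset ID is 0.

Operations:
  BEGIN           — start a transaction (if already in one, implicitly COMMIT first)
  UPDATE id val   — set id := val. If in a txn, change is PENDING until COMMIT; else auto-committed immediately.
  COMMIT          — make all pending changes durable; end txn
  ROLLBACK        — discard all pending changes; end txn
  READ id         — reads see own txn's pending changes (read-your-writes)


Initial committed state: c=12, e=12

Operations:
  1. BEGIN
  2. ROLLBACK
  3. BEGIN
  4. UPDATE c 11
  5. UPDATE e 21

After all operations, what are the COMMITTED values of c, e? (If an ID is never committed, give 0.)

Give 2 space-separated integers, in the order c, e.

Answer: 12 12

Derivation:
Initial committed: {c=12, e=12}
Op 1: BEGIN: in_txn=True, pending={}
Op 2: ROLLBACK: discarded pending []; in_txn=False
Op 3: BEGIN: in_txn=True, pending={}
Op 4: UPDATE c=11 (pending; pending now {c=11})
Op 5: UPDATE e=21 (pending; pending now {c=11, e=21})
Final committed: {c=12, e=12}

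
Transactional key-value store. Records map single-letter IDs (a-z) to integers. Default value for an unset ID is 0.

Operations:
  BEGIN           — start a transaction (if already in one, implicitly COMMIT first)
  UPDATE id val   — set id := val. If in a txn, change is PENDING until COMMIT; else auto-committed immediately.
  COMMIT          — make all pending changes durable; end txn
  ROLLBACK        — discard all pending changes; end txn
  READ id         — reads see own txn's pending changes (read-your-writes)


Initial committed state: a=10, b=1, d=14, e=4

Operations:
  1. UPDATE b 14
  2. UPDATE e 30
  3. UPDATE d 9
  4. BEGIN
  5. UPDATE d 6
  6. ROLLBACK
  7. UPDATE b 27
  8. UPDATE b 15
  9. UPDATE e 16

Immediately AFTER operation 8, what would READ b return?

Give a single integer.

Answer: 15

Derivation:
Initial committed: {a=10, b=1, d=14, e=4}
Op 1: UPDATE b=14 (auto-commit; committed b=14)
Op 2: UPDATE e=30 (auto-commit; committed e=30)
Op 3: UPDATE d=9 (auto-commit; committed d=9)
Op 4: BEGIN: in_txn=True, pending={}
Op 5: UPDATE d=6 (pending; pending now {d=6})
Op 6: ROLLBACK: discarded pending ['d']; in_txn=False
Op 7: UPDATE b=27 (auto-commit; committed b=27)
Op 8: UPDATE b=15 (auto-commit; committed b=15)
After op 8: visible(b) = 15 (pending={}, committed={a=10, b=15, d=9, e=30})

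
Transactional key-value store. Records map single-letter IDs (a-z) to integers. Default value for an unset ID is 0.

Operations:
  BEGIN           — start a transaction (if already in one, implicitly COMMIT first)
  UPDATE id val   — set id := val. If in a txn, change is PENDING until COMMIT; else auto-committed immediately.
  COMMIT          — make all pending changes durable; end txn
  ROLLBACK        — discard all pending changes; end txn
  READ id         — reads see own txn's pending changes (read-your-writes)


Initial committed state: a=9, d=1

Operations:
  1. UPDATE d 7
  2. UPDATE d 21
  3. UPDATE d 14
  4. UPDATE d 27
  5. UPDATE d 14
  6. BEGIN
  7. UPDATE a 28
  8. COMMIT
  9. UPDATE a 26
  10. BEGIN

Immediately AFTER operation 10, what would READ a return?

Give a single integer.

Initial committed: {a=9, d=1}
Op 1: UPDATE d=7 (auto-commit; committed d=7)
Op 2: UPDATE d=21 (auto-commit; committed d=21)
Op 3: UPDATE d=14 (auto-commit; committed d=14)
Op 4: UPDATE d=27 (auto-commit; committed d=27)
Op 5: UPDATE d=14 (auto-commit; committed d=14)
Op 6: BEGIN: in_txn=True, pending={}
Op 7: UPDATE a=28 (pending; pending now {a=28})
Op 8: COMMIT: merged ['a'] into committed; committed now {a=28, d=14}
Op 9: UPDATE a=26 (auto-commit; committed a=26)
Op 10: BEGIN: in_txn=True, pending={}
After op 10: visible(a) = 26 (pending={}, committed={a=26, d=14})

Answer: 26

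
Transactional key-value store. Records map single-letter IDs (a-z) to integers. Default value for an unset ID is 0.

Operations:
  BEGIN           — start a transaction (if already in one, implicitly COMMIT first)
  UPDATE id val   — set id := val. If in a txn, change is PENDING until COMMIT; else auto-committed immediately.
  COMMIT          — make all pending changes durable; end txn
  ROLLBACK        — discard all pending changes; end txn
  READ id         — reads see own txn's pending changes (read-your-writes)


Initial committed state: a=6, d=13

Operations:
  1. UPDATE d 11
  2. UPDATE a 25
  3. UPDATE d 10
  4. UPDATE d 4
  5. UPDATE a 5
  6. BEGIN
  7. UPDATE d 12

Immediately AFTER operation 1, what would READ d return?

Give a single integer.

Initial committed: {a=6, d=13}
Op 1: UPDATE d=11 (auto-commit; committed d=11)
After op 1: visible(d) = 11 (pending={}, committed={a=6, d=11})

Answer: 11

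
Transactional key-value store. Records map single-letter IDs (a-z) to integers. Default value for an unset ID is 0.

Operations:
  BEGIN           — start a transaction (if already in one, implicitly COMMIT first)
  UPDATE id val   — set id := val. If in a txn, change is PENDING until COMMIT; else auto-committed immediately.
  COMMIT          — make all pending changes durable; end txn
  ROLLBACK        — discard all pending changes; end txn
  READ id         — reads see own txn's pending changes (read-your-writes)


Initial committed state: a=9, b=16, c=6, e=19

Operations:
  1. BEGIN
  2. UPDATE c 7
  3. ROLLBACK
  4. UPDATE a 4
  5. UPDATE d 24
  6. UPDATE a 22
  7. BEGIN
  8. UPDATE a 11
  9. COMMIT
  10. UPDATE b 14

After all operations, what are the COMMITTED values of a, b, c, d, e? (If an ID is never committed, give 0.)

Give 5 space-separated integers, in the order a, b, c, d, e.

Initial committed: {a=9, b=16, c=6, e=19}
Op 1: BEGIN: in_txn=True, pending={}
Op 2: UPDATE c=7 (pending; pending now {c=7})
Op 3: ROLLBACK: discarded pending ['c']; in_txn=False
Op 4: UPDATE a=4 (auto-commit; committed a=4)
Op 5: UPDATE d=24 (auto-commit; committed d=24)
Op 6: UPDATE a=22 (auto-commit; committed a=22)
Op 7: BEGIN: in_txn=True, pending={}
Op 8: UPDATE a=11 (pending; pending now {a=11})
Op 9: COMMIT: merged ['a'] into committed; committed now {a=11, b=16, c=6, d=24, e=19}
Op 10: UPDATE b=14 (auto-commit; committed b=14)
Final committed: {a=11, b=14, c=6, d=24, e=19}

Answer: 11 14 6 24 19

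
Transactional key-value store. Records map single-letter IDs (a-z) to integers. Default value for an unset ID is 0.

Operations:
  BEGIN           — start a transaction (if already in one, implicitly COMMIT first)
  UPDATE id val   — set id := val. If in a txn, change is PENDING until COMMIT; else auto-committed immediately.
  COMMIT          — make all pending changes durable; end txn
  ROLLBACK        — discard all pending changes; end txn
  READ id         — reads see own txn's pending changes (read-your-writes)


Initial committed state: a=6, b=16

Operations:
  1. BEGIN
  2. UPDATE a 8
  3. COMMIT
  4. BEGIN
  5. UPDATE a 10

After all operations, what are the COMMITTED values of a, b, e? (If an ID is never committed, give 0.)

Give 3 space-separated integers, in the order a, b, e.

Answer: 8 16 0

Derivation:
Initial committed: {a=6, b=16}
Op 1: BEGIN: in_txn=True, pending={}
Op 2: UPDATE a=8 (pending; pending now {a=8})
Op 3: COMMIT: merged ['a'] into committed; committed now {a=8, b=16}
Op 4: BEGIN: in_txn=True, pending={}
Op 5: UPDATE a=10 (pending; pending now {a=10})
Final committed: {a=8, b=16}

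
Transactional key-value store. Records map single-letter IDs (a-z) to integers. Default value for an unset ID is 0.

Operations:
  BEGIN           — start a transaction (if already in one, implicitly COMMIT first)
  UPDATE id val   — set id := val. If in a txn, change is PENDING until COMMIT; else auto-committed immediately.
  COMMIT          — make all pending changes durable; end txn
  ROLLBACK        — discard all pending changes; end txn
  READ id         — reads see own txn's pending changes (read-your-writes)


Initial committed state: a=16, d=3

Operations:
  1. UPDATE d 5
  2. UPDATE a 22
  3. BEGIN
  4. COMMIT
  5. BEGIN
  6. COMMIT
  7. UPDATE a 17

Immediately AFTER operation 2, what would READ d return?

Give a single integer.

Initial committed: {a=16, d=3}
Op 1: UPDATE d=5 (auto-commit; committed d=5)
Op 2: UPDATE a=22 (auto-commit; committed a=22)
After op 2: visible(d) = 5 (pending={}, committed={a=22, d=5})

Answer: 5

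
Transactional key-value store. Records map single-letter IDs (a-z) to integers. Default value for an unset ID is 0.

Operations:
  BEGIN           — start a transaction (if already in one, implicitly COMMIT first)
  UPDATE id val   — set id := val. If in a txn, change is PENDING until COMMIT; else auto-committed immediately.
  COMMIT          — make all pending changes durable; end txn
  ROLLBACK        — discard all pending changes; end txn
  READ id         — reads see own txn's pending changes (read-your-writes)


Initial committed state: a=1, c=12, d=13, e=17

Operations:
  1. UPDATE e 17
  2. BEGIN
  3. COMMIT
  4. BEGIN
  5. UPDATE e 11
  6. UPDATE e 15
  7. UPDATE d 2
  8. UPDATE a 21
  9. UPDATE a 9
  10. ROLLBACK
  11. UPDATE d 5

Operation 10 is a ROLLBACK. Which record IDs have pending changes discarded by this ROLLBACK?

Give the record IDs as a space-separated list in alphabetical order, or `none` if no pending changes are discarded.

Initial committed: {a=1, c=12, d=13, e=17}
Op 1: UPDATE e=17 (auto-commit; committed e=17)
Op 2: BEGIN: in_txn=True, pending={}
Op 3: COMMIT: merged [] into committed; committed now {a=1, c=12, d=13, e=17}
Op 4: BEGIN: in_txn=True, pending={}
Op 5: UPDATE e=11 (pending; pending now {e=11})
Op 6: UPDATE e=15 (pending; pending now {e=15})
Op 7: UPDATE d=2 (pending; pending now {d=2, e=15})
Op 8: UPDATE a=21 (pending; pending now {a=21, d=2, e=15})
Op 9: UPDATE a=9 (pending; pending now {a=9, d=2, e=15})
Op 10: ROLLBACK: discarded pending ['a', 'd', 'e']; in_txn=False
Op 11: UPDATE d=5 (auto-commit; committed d=5)
ROLLBACK at op 10 discards: ['a', 'd', 'e']

Answer: a d e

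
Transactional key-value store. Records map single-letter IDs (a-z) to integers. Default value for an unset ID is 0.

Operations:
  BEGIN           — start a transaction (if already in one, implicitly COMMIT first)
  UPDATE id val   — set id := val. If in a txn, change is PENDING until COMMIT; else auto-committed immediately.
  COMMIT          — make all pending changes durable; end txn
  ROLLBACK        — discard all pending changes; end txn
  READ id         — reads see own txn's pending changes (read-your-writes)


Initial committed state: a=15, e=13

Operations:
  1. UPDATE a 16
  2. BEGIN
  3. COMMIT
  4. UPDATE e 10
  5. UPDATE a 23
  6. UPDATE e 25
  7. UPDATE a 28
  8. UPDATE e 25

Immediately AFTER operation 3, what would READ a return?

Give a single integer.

Answer: 16

Derivation:
Initial committed: {a=15, e=13}
Op 1: UPDATE a=16 (auto-commit; committed a=16)
Op 2: BEGIN: in_txn=True, pending={}
Op 3: COMMIT: merged [] into committed; committed now {a=16, e=13}
After op 3: visible(a) = 16 (pending={}, committed={a=16, e=13})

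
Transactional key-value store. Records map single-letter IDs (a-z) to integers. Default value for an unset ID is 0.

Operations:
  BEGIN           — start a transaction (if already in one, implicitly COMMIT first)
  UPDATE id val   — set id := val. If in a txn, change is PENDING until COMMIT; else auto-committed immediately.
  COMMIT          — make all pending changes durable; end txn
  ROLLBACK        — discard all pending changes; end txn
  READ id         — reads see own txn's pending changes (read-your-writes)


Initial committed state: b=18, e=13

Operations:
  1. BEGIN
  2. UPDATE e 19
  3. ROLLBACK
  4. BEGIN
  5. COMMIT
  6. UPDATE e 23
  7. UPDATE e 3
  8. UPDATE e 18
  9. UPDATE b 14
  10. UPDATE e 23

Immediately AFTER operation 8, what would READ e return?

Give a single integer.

Initial committed: {b=18, e=13}
Op 1: BEGIN: in_txn=True, pending={}
Op 2: UPDATE e=19 (pending; pending now {e=19})
Op 3: ROLLBACK: discarded pending ['e']; in_txn=False
Op 4: BEGIN: in_txn=True, pending={}
Op 5: COMMIT: merged [] into committed; committed now {b=18, e=13}
Op 6: UPDATE e=23 (auto-commit; committed e=23)
Op 7: UPDATE e=3 (auto-commit; committed e=3)
Op 8: UPDATE e=18 (auto-commit; committed e=18)
After op 8: visible(e) = 18 (pending={}, committed={b=18, e=18})

Answer: 18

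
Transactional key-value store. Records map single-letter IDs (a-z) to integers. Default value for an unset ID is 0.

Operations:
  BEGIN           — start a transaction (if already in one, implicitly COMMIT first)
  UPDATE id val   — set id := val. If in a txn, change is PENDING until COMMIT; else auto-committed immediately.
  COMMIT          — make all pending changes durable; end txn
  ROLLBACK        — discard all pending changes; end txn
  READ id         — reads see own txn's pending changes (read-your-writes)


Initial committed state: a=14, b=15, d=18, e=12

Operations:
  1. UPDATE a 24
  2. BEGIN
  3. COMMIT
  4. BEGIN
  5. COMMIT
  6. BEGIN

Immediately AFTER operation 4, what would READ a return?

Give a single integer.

Answer: 24

Derivation:
Initial committed: {a=14, b=15, d=18, e=12}
Op 1: UPDATE a=24 (auto-commit; committed a=24)
Op 2: BEGIN: in_txn=True, pending={}
Op 3: COMMIT: merged [] into committed; committed now {a=24, b=15, d=18, e=12}
Op 4: BEGIN: in_txn=True, pending={}
After op 4: visible(a) = 24 (pending={}, committed={a=24, b=15, d=18, e=12})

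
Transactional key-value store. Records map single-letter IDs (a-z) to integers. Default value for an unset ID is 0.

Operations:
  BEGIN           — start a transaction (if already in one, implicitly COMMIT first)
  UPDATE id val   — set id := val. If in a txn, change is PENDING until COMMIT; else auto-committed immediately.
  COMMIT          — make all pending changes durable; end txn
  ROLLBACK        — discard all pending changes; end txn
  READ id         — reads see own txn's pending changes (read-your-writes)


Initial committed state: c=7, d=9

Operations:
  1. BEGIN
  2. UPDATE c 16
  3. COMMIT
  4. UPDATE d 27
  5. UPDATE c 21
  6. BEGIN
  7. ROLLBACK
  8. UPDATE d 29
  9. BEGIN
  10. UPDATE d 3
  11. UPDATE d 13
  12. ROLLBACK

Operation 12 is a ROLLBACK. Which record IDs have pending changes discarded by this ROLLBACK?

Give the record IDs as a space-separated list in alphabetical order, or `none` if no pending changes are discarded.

Initial committed: {c=7, d=9}
Op 1: BEGIN: in_txn=True, pending={}
Op 2: UPDATE c=16 (pending; pending now {c=16})
Op 3: COMMIT: merged ['c'] into committed; committed now {c=16, d=9}
Op 4: UPDATE d=27 (auto-commit; committed d=27)
Op 5: UPDATE c=21 (auto-commit; committed c=21)
Op 6: BEGIN: in_txn=True, pending={}
Op 7: ROLLBACK: discarded pending []; in_txn=False
Op 8: UPDATE d=29 (auto-commit; committed d=29)
Op 9: BEGIN: in_txn=True, pending={}
Op 10: UPDATE d=3 (pending; pending now {d=3})
Op 11: UPDATE d=13 (pending; pending now {d=13})
Op 12: ROLLBACK: discarded pending ['d']; in_txn=False
ROLLBACK at op 12 discards: ['d']

Answer: d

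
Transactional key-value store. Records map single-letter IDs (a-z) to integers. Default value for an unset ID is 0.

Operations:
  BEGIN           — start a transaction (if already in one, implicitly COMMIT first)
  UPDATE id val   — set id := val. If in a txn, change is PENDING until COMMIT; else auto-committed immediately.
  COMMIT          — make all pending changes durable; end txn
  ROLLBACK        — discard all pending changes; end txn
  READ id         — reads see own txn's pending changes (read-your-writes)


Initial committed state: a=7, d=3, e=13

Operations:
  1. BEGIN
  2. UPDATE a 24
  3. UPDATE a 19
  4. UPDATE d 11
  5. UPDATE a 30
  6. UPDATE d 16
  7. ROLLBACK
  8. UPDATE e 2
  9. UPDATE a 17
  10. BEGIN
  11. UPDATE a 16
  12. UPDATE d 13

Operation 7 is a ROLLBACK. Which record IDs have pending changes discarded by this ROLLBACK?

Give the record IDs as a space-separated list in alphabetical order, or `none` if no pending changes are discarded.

Answer: a d

Derivation:
Initial committed: {a=7, d=3, e=13}
Op 1: BEGIN: in_txn=True, pending={}
Op 2: UPDATE a=24 (pending; pending now {a=24})
Op 3: UPDATE a=19 (pending; pending now {a=19})
Op 4: UPDATE d=11 (pending; pending now {a=19, d=11})
Op 5: UPDATE a=30 (pending; pending now {a=30, d=11})
Op 6: UPDATE d=16 (pending; pending now {a=30, d=16})
Op 7: ROLLBACK: discarded pending ['a', 'd']; in_txn=False
Op 8: UPDATE e=2 (auto-commit; committed e=2)
Op 9: UPDATE a=17 (auto-commit; committed a=17)
Op 10: BEGIN: in_txn=True, pending={}
Op 11: UPDATE a=16 (pending; pending now {a=16})
Op 12: UPDATE d=13 (pending; pending now {a=16, d=13})
ROLLBACK at op 7 discards: ['a', 'd']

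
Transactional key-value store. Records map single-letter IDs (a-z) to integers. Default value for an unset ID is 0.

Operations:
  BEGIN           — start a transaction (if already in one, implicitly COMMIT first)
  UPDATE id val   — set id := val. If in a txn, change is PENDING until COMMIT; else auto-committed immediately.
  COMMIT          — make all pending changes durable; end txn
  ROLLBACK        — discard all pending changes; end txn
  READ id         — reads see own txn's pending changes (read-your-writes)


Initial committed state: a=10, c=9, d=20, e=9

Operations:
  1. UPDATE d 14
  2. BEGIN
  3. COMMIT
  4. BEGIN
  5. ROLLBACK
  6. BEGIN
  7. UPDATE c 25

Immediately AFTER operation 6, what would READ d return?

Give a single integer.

Answer: 14

Derivation:
Initial committed: {a=10, c=9, d=20, e=9}
Op 1: UPDATE d=14 (auto-commit; committed d=14)
Op 2: BEGIN: in_txn=True, pending={}
Op 3: COMMIT: merged [] into committed; committed now {a=10, c=9, d=14, e=9}
Op 4: BEGIN: in_txn=True, pending={}
Op 5: ROLLBACK: discarded pending []; in_txn=False
Op 6: BEGIN: in_txn=True, pending={}
After op 6: visible(d) = 14 (pending={}, committed={a=10, c=9, d=14, e=9})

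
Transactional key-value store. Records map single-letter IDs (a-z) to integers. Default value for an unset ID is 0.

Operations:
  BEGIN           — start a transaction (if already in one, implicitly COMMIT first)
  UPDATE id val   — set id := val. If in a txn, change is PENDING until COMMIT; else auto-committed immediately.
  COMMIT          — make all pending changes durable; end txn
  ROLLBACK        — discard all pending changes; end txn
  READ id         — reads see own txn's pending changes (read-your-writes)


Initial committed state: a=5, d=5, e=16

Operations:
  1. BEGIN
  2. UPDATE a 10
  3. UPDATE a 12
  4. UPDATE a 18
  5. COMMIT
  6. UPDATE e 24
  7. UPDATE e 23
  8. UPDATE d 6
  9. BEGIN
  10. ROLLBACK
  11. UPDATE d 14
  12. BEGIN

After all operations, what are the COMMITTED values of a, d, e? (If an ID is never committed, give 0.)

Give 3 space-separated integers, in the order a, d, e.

Initial committed: {a=5, d=5, e=16}
Op 1: BEGIN: in_txn=True, pending={}
Op 2: UPDATE a=10 (pending; pending now {a=10})
Op 3: UPDATE a=12 (pending; pending now {a=12})
Op 4: UPDATE a=18 (pending; pending now {a=18})
Op 5: COMMIT: merged ['a'] into committed; committed now {a=18, d=5, e=16}
Op 6: UPDATE e=24 (auto-commit; committed e=24)
Op 7: UPDATE e=23 (auto-commit; committed e=23)
Op 8: UPDATE d=6 (auto-commit; committed d=6)
Op 9: BEGIN: in_txn=True, pending={}
Op 10: ROLLBACK: discarded pending []; in_txn=False
Op 11: UPDATE d=14 (auto-commit; committed d=14)
Op 12: BEGIN: in_txn=True, pending={}
Final committed: {a=18, d=14, e=23}

Answer: 18 14 23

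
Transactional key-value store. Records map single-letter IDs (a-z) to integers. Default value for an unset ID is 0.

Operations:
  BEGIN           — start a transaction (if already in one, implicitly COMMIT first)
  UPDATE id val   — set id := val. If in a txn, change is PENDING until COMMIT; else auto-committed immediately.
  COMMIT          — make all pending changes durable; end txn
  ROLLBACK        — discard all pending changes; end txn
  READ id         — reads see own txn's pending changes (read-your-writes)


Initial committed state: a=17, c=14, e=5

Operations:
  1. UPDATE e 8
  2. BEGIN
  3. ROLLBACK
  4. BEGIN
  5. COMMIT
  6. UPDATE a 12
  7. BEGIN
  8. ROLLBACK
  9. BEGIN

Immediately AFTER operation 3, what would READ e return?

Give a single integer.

Answer: 8

Derivation:
Initial committed: {a=17, c=14, e=5}
Op 1: UPDATE e=8 (auto-commit; committed e=8)
Op 2: BEGIN: in_txn=True, pending={}
Op 3: ROLLBACK: discarded pending []; in_txn=False
After op 3: visible(e) = 8 (pending={}, committed={a=17, c=14, e=8})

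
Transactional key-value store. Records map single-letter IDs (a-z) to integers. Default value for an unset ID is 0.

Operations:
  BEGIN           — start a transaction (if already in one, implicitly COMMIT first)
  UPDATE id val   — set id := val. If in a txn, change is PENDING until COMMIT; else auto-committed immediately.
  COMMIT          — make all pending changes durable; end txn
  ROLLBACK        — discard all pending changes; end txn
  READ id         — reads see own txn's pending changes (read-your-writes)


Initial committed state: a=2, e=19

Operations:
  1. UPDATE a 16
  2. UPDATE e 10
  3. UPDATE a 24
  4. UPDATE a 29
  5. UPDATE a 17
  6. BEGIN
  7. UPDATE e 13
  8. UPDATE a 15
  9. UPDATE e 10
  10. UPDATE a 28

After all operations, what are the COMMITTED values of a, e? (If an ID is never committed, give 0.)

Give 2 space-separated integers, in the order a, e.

Initial committed: {a=2, e=19}
Op 1: UPDATE a=16 (auto-commit; committed a=16)
Op 2: UPDATE e=10 (auto-commit; committed e=10)
Op 3: UPDATE a=24 (auto-commit; committed a=24)
Op 4: UPDATE a=29 (auto-commit; committed a=29)
Op 5: UPDATE a=17 (auto-commit; committed a=17)
Op 6: BEGIN: in_txn=True, pending={}
Op 7: UPDATE e=13 (pending; pending now {e=13})
Op 8: UPDATE a=15 (pending; pending now {a=15, e=13})
Op 9: UPDATE e=10 (pending; pending now {a=15, e=10})
Op 10: UPDATE a=28 (pending; pending now {a=28, e=10})
Final committed: {a=17, e=10}

Answer: 17 10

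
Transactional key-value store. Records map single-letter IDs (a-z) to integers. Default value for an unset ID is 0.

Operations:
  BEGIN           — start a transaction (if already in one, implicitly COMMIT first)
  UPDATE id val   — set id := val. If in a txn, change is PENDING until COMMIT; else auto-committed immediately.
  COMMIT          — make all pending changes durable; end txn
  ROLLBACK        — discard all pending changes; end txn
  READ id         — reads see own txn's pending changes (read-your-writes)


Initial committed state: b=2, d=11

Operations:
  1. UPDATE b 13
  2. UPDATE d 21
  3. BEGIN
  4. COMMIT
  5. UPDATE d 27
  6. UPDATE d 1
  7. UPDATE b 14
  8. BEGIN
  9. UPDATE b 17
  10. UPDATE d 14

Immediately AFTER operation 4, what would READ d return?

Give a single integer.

Answer: 21

Derivation:
Initial committed: {b=2, d=11}
Op 1: UPDATE b=13 (auto-commit; committed b=13)
Op 2: UPDATE d=21 (auto-commit; committed d=21)
Op 3: BEGIN: in_txn=True, pending={}
Op 4: COMMIT: merged [] into committed; committed now {b=13, d=21}
After op 4: visible(d) = 21 (pending={}, committed={b=13, d=21})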